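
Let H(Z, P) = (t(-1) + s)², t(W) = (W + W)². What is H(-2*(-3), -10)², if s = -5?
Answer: 1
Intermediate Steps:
t(W) = 4*W² (t(W) = (2*W)² = 4*W²)
H(Z, P) = 1 (H(Z, P) = (4*(-1)² - 5)² = (4*1 - 5)² = (4 - 5)² = (-1)² = 1)
H(-2*(-3), -10)² = 1² = 1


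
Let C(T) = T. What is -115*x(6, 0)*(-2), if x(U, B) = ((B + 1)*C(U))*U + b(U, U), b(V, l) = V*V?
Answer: 16560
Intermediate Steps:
b(V, l) = V²
x(U, B) = U² + U²*(1 + B) (x(U, B) = ((B + 1)*U)*U + U² = ((1 + B)*U)*U + U² = (U*(1 + B))*U + U² = U²*(1 + B) + U² = U² + U²*(1 + B))
-115*x(6, 0)*(-2) = -115*6²*(2 + 0)*(-2) = -115*36*2*(-2) = -8280*(-2) = -115*(-144) = 16560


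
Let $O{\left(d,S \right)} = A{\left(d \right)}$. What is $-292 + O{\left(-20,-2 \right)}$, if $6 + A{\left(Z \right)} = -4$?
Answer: $-302$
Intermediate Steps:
$A{\left(Z \right)} = -10$ ($A{\left(Z \right)} = -6 - 4 = -10$)
$O{\left(d,S \right)} = -10$
$-292 + O{\left(-20,-2 \right)} = -292 - 10 = -302$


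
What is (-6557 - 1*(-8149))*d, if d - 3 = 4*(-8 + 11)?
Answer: 23880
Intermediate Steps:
d = 15 (d = 3 + 4*(-8 + 11) = 3 + 4*3 = 3 + 12 = 15)
(-6557 - 1*(-8149))*d = (-6557 - 1*(-8149))*15 = (-6557 + 8149)*15 = 1592*15 = 23880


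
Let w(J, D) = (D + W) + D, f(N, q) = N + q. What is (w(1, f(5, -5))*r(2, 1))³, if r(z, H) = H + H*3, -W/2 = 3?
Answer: -13824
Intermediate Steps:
W = -6 (W = -2*3 = -6)
r(z, H) = 4*H (r(z, H) = H + 3*H = 4*H)
w(J, D) = -6 + 2*D (w(J, D) = (D - 6) + D = (-6 + D) + D = -6 + 2*D)
(w(1, f(5, -5))*r(2, 1))³ = ((-6 + 2*(5 - 5))*(4*1))³ = ((-6 + 2*0)*4)³ = ((-6 + 0)*4)³ = (-6*4)³ = (-24)³ = -13824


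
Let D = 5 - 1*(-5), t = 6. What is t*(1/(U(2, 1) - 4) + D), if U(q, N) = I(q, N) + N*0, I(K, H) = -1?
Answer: 294/5 ≈ 58.800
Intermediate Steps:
D = 10 (D = 5 + 5 = 10)
U(q, N) = -1 (U(q, N) = -1 + N*0 = -1 + 0 = -1)
t*(1/(U(2, 1) - 4) + D) = 6*(1/(-1 - 4) + 10) = 6*(1/(-5) + 10) = 6*(-1/5 + 10) = 6*(49/5) = 294/5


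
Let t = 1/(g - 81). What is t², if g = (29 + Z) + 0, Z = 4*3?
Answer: 1/1600 ≈ 0.00062500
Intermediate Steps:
Z = 12
g = 41 (g = (29 + 12) + 0 = 41 + 0 = 41)
t = -1/40 (t = 1/(41 - 81) = 1/(-40) = -1/40 ≈ -0.025000)
t² = (-1/40)² = 1/1600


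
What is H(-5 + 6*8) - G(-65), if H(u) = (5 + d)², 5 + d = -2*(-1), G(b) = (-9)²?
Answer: -77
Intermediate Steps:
G(b) = 81
d = -3 (d = -5 - 2*(-1) = -5 + 2 = -3)
H(u) = 4 (H(u) = (5 - 3)² = 2² = 4)
H(-5 + 6*8) - G(-65) = 4 - 1*81 = 4 - 81 = -77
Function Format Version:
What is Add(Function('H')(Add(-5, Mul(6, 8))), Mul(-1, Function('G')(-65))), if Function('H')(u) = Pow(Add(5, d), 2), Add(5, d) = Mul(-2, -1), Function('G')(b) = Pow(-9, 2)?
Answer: -77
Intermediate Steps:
Function('G')(b) = 81
d = -3 (d = Add(-5, Mul(-2, -1)) = Add(-5, 2) = -3)
Function('H')(u) = 4 (Function('H')(u) = Pow(Add(5, -3), 2) = Pow(2, 2) = 4)
Add(Function('H')(Add(-5, Mul(6, 8))), Mul(-1, Function('G')(-65))) = Add(4, Mul(-1, 81)) = Add(4, -81) = -77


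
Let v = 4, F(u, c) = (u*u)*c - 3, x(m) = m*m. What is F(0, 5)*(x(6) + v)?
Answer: -120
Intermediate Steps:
x(m) = m²
F(u, c) = -3 + c*u² (F(u, c) = u²*c - 3 = c*u² - 3 = -3 + c*u²)
F(0, 5)*(x(6) + v) = (-3 + 5*0²)*(6² + 4) = (-3 + 5*0)*(36 + 4) = (-3 + 0)*40 = -3*40 = -120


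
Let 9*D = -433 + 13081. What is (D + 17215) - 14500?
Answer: 12361/3 ≈ 4120.3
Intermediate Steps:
D = 4216/3 (D = (-433 + 13081)/9 = (⅑)*12648 = 4216/3 ≈ 1405.3)
(D + 17215) - 14500 = (4216/3 + 17215) - 14500 = 55861/3 - 14500 = 12361/3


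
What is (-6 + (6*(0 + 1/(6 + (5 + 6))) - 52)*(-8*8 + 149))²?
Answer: 19324816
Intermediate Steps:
(-6 + (6*(0 + 1/(6 + (5 + 6))) - 52)*(-8*8 + 149))² = (-6 + (6*(0 + 1/(6 + 11)) - 52)*(-64 + 149))² = (-6 + (6*(0 + 1/17) - 52)*85)² = (-6 + (6*(1/17) - 52)*85)² = (-6 + (6/17 - 52)*85)² = (-6 - 878/17*85)² = (-6 - 4390)² = (-4396)² = 19324816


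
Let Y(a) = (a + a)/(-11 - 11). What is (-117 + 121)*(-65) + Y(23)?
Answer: -2883/11 ≈ -262.09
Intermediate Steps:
Y(a) = -a/11 (Y(a) = (2*a)/(-22) = (2*a)*(-1/22) = -a/11)
(-117 + 121)*(-65) + Y(23) = (-117 + 121)*(-65) - 1/11*23 = 4*(-65) - 23/11 = -260 - 23/11 = -2883/11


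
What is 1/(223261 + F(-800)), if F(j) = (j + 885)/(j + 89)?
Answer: 711/158738486 ≈ 4.4791e-6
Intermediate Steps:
F(j) = (885 + j)/(89 + j)
1/(223261 + F(-800)) = 1/(223261 + (885 - 800)/(89 - 800)) = 1/(223261 + 85/(-711)) = 1/(223261 - 1/711*85) = 1/(223261 - 85/711) = 1/(158738486/711) = 711/158738486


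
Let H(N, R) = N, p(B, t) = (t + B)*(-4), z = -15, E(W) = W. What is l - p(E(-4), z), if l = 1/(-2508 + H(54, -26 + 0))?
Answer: -186505/2454 ≈ -76.000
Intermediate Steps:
p(B, t) = -4*B - 4*t (p(B, t) = (B + t)*(-4) = -4*B - 4*t)
l = -1/2454 (l = 1/(-2508 + 54) = 1/(-2454) = -1/2454 ≈ -0.00040750)
l - p(E(-4), z) = -1/2454 - (-4*(-4) - 4*(-15)) = -1/2454 - (16 + 60) = -1/2454 - 1*76 = -1/2454 - 76 = -186505/2454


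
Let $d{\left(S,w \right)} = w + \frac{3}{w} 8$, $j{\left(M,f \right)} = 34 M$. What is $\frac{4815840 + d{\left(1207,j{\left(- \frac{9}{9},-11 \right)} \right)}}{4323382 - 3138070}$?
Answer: $\frac{40934345}{10075152} \approx 4.0629$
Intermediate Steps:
$d{\left(S,w \right)} = w + \frac{24}{w}$
$\frac{4815840 + d{\left(1207,j{\left(- \frac{9}{9},-11 \right)} \right)}}{4323382 - 3138070} = \frac{4815840 + \left(34 \left(- \frac{9}{9}\right) + \frac{24}{34 \left(- \frac{9}{9}\right)}\right)}{4323382 - 3138070} = \frac{4815840 + \left(34 \left(\left(-9\right) \frac{1}{9}\right) + \frac{24}{34 \left(\left(-9\right) \frac{1}{9}\right)}\right)}{1185312} = \left(4815840 + \left(34 \left(-1\right) + \frac{24}{34 \left(-1\right)}\right)\right) \frac{1}{1185312} = \left(4815840 - \left(34 - \frac{24}{-34}\right)\right) \frac{1}{1185312} = \left(4815840 + \left(-34 + 24 \left(- \frac{1}{34}\right)\right)\right) \frac{1}{1185312} = \left(4815840 - \frac{590}{17}\right) \frac{1}{1185312} = \frac{81868690}{17} \cdot \frac{1}{1185312} = \frac{40934345}{10075152}$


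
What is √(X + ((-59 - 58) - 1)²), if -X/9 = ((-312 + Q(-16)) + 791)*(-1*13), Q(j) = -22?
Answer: √67393 ≈ 259.60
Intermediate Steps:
X = 53469 (X = -9*((-312 - 22) + 791)*(-1*13) = -9*(-334 + 791)*(-13) = -4113*(-13) = -9*(-5941) = 53469)
√(X + ((-59 - 58) - 1)²) = √(53469 + ((-59 - 58) - 1)²) = √(53469 + (-117 - 1)²) = √(53469 + (-118)²) = √(53469 + 13924) = √67393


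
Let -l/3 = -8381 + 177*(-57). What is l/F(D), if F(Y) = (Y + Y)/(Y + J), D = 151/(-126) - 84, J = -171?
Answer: 9414159/113 ≈ 83311.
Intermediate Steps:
D = -10735/126 (D = 151*(-1/126) - 84 = -151/126 - 84 = -10735/126 ≈ -85.198)
F(Y) = 2*Y/(-171 + Y) (F(Y) = (Y + Y)/(Y - 171) = (2*Y)/(-171 + Y) = 2*Y/(-171 + Y))
l = 55410 (l = -3*(-8381 + 177*(-57)) = -3*(-8381 - 10089) = -3*(-18470) = 55410)
l/F(D) = 55410/((2*(-10735/126)/(-171 - 10735/126))) = 55410/((2*(-10735/126)/(-32281/126))) = 55410/((2*(-10735/126)*(-126/32281))) = 55410/(1130/1699) = 55410*(1699/1130) = 9414159/113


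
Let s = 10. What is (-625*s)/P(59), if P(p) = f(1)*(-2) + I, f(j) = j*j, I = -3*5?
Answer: 6250/17 ≈ 367.65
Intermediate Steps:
I = -15
f(j) = j**2
P(p) = -17 (P(p) = 1**2*(-2) - 15 = 1*(-2) - 15 = -2 - 15 = -17)
(-625*s)/P(59) = -625*10/(-17) = -6250*(-1/17) = 6250/17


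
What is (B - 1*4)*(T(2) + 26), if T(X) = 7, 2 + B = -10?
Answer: -528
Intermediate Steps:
B = -12 (B = -2 - 10 = -12)
(B - 1*4)*(T(2) + 26) = (-12 - 1*4)*(7 + 26) = (-12 - 4)*33 = -16*33 = -528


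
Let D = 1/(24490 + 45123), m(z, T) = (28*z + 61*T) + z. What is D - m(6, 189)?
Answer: -814680938/69613 ≈ -11703.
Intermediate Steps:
m(z, T) = 29*z + 61*T
D = 1/69613 ≈ 1.4365e-5
D - m(6, 189) = 1/69613 - (29*6 + 61*189) = 1/69613 - (174 + 11529) = 1/69613 - 1*11703 = 1/69613 - 11703 = -814680938/69613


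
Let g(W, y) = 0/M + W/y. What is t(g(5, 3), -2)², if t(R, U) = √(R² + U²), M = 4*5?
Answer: 61/9 ≈ 6.7778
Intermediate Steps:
M = 20
g(W, y) = W/y (g(W, y) = 0/20 + W/y = 0*(1/20) + W/y = 0 + W/y = W/y)
t(g(5, 3), -2)² = (√((5/3)² + (-2)²))² = (√((5*(⅓))² + 4))² = (√((5/3)² + 4))² = (√(25/9 + 4))² = (√(61/9))² = (√61/3)² = 61/9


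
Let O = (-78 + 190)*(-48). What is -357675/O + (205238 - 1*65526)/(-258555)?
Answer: 30575855971/463330560 ≈ 65.991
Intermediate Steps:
O = -5376 (O = 112*(-48) = -5376)
-357675/O + (205238 - 1*65526)/(-258555) = -357675/(-5376) + (205238 - 1*65526)/(-258555) = -357675*(-1/5376) + (205238 - 65526)*(-1/258555) = 119225/1792 + 139712*(-1/258555) = 119225/1792 - 139712/258555 = 30575855971/463330560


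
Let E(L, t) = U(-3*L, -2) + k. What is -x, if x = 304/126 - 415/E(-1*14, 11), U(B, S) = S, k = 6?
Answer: 25537/252 ≈ 101.34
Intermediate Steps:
E(L, t) = 4 (E(L, t) = -2 + 6 = 4)
x = -25537/252 (x = 304/126 - 415/4 = 304*(1/126) - 415*1/4 = 152/63 - 415/4 = -25537/252 ≈ -101.34)
-x = -1*(-25537/252) = 25537/252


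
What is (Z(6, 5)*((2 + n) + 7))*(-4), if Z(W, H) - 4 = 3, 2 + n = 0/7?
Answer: -196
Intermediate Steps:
n = -2 (n = -2 + 0/7 = -2 + 0*(1/7) = -2 + 0 = -2)
Z(W, H) = 7 (Z(W, H) = 4 + 3 = 7)
(Z(6, 5)*((2 + n) + 7))*(-4) = (7*((2 - 2) + 7))*(-4) = (7*(0 + 7))*(-4) = (7*7)*(-4) = 49*(-4) = -196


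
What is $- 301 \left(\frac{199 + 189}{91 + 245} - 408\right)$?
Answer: $\frac{1469525}{12} \approx 1.2246 \cdot 10^{5}$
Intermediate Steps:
$- 301 \left(\frac{199 + 189}{91 + 245} - 408\right) = - 301 \left(\frac{388}{336} - 408\right) = - 301 \left(388 \cdot \frac{1}{336} - 408\right) = - 301 \left(\frac{97}{84} - 408\right) = \left(-301\right) \left(- \frac{34175}{84}\right) = \frac{1469525}{12}$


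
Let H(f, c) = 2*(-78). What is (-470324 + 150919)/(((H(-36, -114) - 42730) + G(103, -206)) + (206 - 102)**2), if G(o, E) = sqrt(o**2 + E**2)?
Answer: 2048663670/205686371 + 6579743*sqrt(5)/205686371 ≈ 10.032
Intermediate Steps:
H(f, c) = -156
G(o, E) = sqrt(E**2 + o**2)
(-470324 + 150919)/(((H(-36, -114) - 42730) + G(103, -206)) + (206 - 102)**2) = (-470324 + 150919)/(((-156 - 42730) + sqrt((-206)**2 + 103**2)) + (206 - 102)**2) = -319405/((-42886 + sqrt(42436 + 10609)) + 104**2) = -319405/((-42886 + sqrt(53045)) + 10816) = -319405/((-42886 + 103*sqrt(5)) + 10816) = -319405/(-32070 + 103*sqrt(5))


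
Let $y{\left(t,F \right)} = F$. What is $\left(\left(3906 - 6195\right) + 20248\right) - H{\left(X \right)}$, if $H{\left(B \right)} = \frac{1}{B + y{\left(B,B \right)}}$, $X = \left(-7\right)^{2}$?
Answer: $\frac{1759981}{98} \approx 17959.0$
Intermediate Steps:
$X = 49$
$H{\left(B \right)} = \frac{1}{2 B}$ ($H{\left(B \right)} = \frac{1}{B + B} = \frac{1}{2 B}$)
$\left(\left(3906 - 6195\right) + 20248\right) - H{\left(X \right)} = \left(\left(3906 - 6195\right) + 20248\right) - \frac{1}{2 \cdot 49} = \left(\left(3906 - 6195\right) + 20248\right) - \frac{1}{2} \cdot \frac{1}{49} = \left(-2289 + 20248\right) - \frac{1}{98} = 17959 - \frac{1}{98} = \frac{1759981}{98}$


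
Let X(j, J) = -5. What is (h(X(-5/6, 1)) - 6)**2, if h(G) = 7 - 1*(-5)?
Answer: 36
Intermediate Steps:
h(G) = 12 (h(G) = 7 + 5 = 12)
(h(X(-5/6, 1)) - 6)**2 = (12 - 6)**2 = 6**2 = 36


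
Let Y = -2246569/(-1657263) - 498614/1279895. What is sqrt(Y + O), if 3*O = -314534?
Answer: I*sqrt(255115581436115583250913805)/49328433195 ≈ 323.8*I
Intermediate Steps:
O = -314534/3 (O = (1/3)*(-314534) = -314534/3 ≈ -1.0484e+5)
Y = 47652044111/49328433195 (Y = -2246569*(-1/1657263) - 498614*1/1279895 = 2246569/1657263 - 498614/1279895 = 47652044111/49328433195 ≈ 0.96602)
sqrt(Y + O) = sqrt(47652044111/49328433195 - 314534/3) = sqrt(-5171775483474599/49328433195) = I*sqrt(255115581436115583250913805)/49328433195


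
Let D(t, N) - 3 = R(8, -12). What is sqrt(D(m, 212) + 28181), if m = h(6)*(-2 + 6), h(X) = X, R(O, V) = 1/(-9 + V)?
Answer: sqrt(12429123)/21 ≈ 167.88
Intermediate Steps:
m = 24 (m = 6*(-2 + 6) = 6*4 = 24)
D(t, N) = 62/21 (D(t, N) = 3 + 1/(-9 - 12) = 3 + 1/(-21) = 3 - 1/21 = 62/21)
sqrt(D(m, 212) + 28181) = sqrt(62/21 + 28181) = sqrt(591863/21) = sqrt(12429123)/21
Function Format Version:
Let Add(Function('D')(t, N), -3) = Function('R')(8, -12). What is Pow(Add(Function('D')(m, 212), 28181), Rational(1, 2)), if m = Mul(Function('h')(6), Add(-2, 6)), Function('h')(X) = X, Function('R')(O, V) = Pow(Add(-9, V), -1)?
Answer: Mul(Rational(1, 21), Pow(12429123, Rational(1, 2))) ≈ 167.88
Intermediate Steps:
m = 24 (m = Mul(6, Add(-2, 6)) = Mul(6, 4) = 24)
Function('D')(t, N) = Rational(62, 21) (Function('D')(t, N) = Add(3, Pow(Add(-9, -12), -1)) = Add(3, Pow(-21, -1)) = Add(3, Rational(-1, 21)) = Rational(62, 21))
Pow(Add(Function('D')(m, 212), 28181), Rational(1, 2)) = Pow(Add(Rational(62, 21), 28181), Rational(1, 2)) = Pow(Rational(591863, 21), Rational(1, 2)) = Mul(Rational(1, 21), Pow(12429123, Rational(1, 2)))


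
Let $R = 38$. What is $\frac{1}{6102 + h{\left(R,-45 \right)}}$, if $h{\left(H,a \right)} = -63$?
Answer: $\frac{1}{6039} \approx 0.00016559$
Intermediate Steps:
$\frac{1}{6102 + h{\left(R,-45 \right)}} = \frac{1}{6102 - 63} = \frac{1}{6039}$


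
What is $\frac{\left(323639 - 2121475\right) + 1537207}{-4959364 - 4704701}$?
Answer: $\frac{260629}{9664065} \approx 0.026969$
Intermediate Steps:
$\frac{\left(323639 - 2121475\right) + 1537207}{-4959364 - 4704701} = \frac{-1797836 + 1537207}{-9664065} = \left(-260629\right) \left(- \frac{1}{9664065}\right) = \frac{260629}{9664065}$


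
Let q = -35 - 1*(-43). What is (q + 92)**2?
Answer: 10000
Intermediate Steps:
q = 8 (q = -35 + 43 = 8)
(q + 92)**2 = (8 + 92)**2 = 100**2 = 10000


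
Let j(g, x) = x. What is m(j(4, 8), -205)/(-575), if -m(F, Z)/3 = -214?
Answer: -642/575 ≈ -1.1165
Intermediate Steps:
m(F, Z) = 642 (m(F, Z) = -3*(-214) = 642)
m(j(4, 8), -205)/(-575) = 642/(-575) = 642*(-1/575) = -642/575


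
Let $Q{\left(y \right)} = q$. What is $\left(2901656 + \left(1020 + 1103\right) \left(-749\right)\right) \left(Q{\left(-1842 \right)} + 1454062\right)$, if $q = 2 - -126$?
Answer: $1907212356510$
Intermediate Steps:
$q = 128$ ($q = 2 + 126 = 128$)
$Q{\left(y \right)} = 128$
$\left(2901656 + \left(1020 + 1103\right) \left(-749\right)\right) \left(Q{\left(-1842 \right)} + 1454062\right) = \left(2901656 + \left(1020 + 1103\right) \left(-749\right)\right) \left(128 + 1454062\right) = \left(2901656 + 2123 \left(-749\right)\right) 1454190 = \left(2901656 - 1590127\right) 1454190 = 1311529 \cdot 1454190 = 1907212356510$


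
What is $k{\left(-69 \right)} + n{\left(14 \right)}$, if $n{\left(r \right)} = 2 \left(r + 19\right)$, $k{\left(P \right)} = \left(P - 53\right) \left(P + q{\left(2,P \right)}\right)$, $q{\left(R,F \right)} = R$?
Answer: $8240$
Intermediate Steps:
$k{\left(P \right)} = \left(-53 + P\right) \left(2 + P\right)$ ($k{\left(P \right)} = \left(P - 53\right) \left(P + 2\right) = \left(-53 + P\right) \left(2 + P\right)$)
$n{\left(r \right)} = 38 + 2 r$ ($n{\left(r \right)} = 2 \left(19 + r\right) = 38 + 2 r$)
$k{\left(-69 \right)} + n{\left(14 \right)} = \left(-106 + \left(-69\right)^{2} - -3519\right) + \left(38 + 2 \cdot 14\right) = \left(-106 + 4761 + 3519\right) + \left(38 + 28\right) = 8174 + 66 = 8240$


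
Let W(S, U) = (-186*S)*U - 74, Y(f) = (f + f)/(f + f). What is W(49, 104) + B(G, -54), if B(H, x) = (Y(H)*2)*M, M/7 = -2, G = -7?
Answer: -947958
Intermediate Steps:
Y(f) = 1 (Y(f) = (2*f)/((2*f)) = (2*f)*(1/(2*f)) = 1)
W(S, U) = -74 - 186*S*U (W(S, U) = -186*S*U - 74 = -74 - 186*S*U)
M = -14 (M = 7*(-2) = -14)
B(H, x) = -28 (B(H, x) = (1*2)*(-14) = 2*(-14) = -28)
W(49, 104) + B(G, -54) = (-74 - 186*49*104) - 28 = (-74 - 947856) - 28 = -947930 - 28 = -947958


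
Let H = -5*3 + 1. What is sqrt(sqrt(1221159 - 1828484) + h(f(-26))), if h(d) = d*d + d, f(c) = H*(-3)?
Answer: sqrt(1806 + 5*I*sqrt(24293)) ≈ 43.434 + 8.9713*I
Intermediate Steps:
H = -14 (H = -15 + 1 = -14)
f(c) = 42 (f(c) = -14*(-3) = 42)
h(d) = d + d**2 (h(d) = d**2 + d = d + d**2)
sqrt(sqrt(1221159 - 1828484) + h(f(-26))) = sqrt(sqrt(1221159 - 1828484) + 42*(1 + 42)) = sqrt(sqrt(-607325) + 42*43) = sqrt(5*I*sqrt(24293) + 1806) = sqrt(1806 + 5*I*sqrt(24293))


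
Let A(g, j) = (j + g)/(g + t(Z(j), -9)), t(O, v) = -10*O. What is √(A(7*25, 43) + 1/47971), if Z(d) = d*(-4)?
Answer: √19404652127465/12986435 ≈ 0.33921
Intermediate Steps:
Z(d) = -4*d
A(g, j) = (g + j)/(g + 40*j) (A(g, j) = (j + g)/(g - (-40)*j) = (g + j)/(g + 40*j))
√(A(7*25, 43) + 1/47971) = √((7*25 + 43)/(7*25 + 40*43) + 1/47971) = √((175 + 43)/(175 + 1720) + 1/47971) = √(218/1895 + 1/47971) = √(10459573/90905045) = √19404652127465/12986435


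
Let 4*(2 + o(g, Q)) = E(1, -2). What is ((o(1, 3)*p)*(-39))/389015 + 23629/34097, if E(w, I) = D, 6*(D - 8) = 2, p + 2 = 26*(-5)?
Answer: 836969368/1205840405 ≈ 0.69410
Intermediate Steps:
p = -132 (p = -2 + 26*(-5) = -2 - 130 = -132)
D = 25/3 (D = 8 + (⅙)*2 = 8 + ⅓ = 25/3 ≈ 8.3333)
E(w, I) = 25/3
o(g, Q) = 1/12 (o(g, Q) = -2 + (¼)*(25/3) = -2 + 25/12 = 1/12)
((o(1, 3)*p)*(-39))/389015 + 23629/34097 = (((1/12)*(-132))*(-39))/389015 + 23629/34097 = -11*(-39)*(1/389015) + 23629*(1/34097) = 429*(1/389015) + 23629/34097 = 39/35365 + 23629/34097 = 836969368/1205840405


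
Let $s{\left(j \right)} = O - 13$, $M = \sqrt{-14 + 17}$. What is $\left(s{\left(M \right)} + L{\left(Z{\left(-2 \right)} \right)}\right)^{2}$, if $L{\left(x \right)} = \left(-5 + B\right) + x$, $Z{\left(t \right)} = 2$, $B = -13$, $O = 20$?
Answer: $81$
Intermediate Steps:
$M = \sqrt{3} \approx 1.732$
$s{\left(j \right)} = 7$ ($s{\left(j \right)} = 20 - 13 = 7$)
$L{\left(x \right)} = -18 + x$ ($L{\left(x \right)} = \left(-5 - 13\right) + x = -18 + x$)
$\left(s{\left(M \right)} + L{\left(Z{\left(-2 \right)} \right)}\right)^{2} = \left(7 + \left(-18 + 2\right)\right)^{2} = \left(7 - 16\right)^{2} = \left(-9\right)^{2} = 81$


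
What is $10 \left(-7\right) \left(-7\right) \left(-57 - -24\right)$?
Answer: $-16170$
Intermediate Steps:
$10 \left(-7\right) \left(-7\right) \left(-57 - -24\right) = \left(-70\right) \left(-7\right) \left(-57 + 24\right) = 490 \left(-33\right) = -16170$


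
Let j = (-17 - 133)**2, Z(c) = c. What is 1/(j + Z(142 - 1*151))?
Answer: 1/22491 ≈ 4.4462e-5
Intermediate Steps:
j = 22500 (j = (-150)**2 = 22500)
1/(j + Z(142 - 1*151)) = 1/(22500 + (142 - 1*151)) = 1/(22500 + (142 - 151)) = 1/(22500 - 9) = 1/22491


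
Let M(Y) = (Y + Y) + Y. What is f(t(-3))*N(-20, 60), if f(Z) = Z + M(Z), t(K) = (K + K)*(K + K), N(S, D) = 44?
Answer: 6336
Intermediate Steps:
M(Y) = 3*Y (M(Y) = 2*Y + Y = 3*Y)
t(K) = 4*K**2 (t(K) = (2*K)*(2*K) = 4*K**2)
f(Z) = 4*Z (f(Z) = Z + 3*Z = 4*Z)
f(t(-3))*N(-20, 60) = (4*(4*(-3)**2))*44 = (4*(4*9))*44 = (4*36)*44 = 144*44 = 6336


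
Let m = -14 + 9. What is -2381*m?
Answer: 11905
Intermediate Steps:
m = -5
-2381*m = -2381*(-5) = 11905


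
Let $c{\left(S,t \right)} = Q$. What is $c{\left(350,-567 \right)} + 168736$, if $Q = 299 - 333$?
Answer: $168702$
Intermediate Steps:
$Q = -34$
$c{\left(S,t \right)} = -34$
$c{\left(350,-567 \right)} + 168736 = -34 + 168736 = 168702$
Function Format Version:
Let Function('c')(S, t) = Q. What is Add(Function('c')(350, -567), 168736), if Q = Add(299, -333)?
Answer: 168702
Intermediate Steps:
Q = -34
Function('c')(S, t) = -34
Add(Function('c')(350, -567), 168736) = Add(-34, 168736) = 168702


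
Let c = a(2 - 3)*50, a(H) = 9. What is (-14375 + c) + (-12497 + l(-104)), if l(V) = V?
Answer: -26526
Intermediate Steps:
c = 450 (c = 9*50 = 450)
(-14375 + c) + (-12497 + l(-104)) = (-14375 + 450) + (-12497 - 104) = -13925 - 12601 = -26526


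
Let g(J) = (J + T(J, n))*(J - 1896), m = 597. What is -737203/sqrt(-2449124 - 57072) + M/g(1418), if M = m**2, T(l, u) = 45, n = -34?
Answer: -356409/699314 + 737203*I*sqrt(626549)/1253098 ≈ -0.50965 + 465.67*I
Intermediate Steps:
g(J) = (-1896 + J)*(45 + J) (g(J) = (J + 45)*(J - 1896) = (45 + J)*(-1896 + J) = (-1896 + J)*(45 + J))
M = 356409 (M = 597**2 = 356409)
-737203/sqrt(-2449124 - 57072) + M/g(1418) = -737203/sqrt(-2449124 - 57072) + 356409/(-85320 + 1418**2 - 1851*1418) = -737203*(-I*sqrt(626549)/1253098) + 356409/(-85320 + 2010724 - 2624718) = -737203*(-I*sqrt(626549)/1253098) + 356409/(-699314) = -(-737203)*I*sqrt(626549)/1253098 + 356409*(-1/699314) = 737203*I*sqrt(626549)/1253098 - 356409/699314 = -356409/699314 + 737203*I*sqrt(626549)/1253098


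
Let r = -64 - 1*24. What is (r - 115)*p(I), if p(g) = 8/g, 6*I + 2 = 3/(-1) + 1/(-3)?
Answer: 1827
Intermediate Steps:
r = -88 (r = -64 - 24 = -88)
I = -8/9 (I = -1/3 + (3/(-1) + 1/(-3))/6 = -1/3 + (3*(-1) + 1*(-1/3))/6 = -1/3 + (-3 - 1/3)/6 = -1/3 + (1/6)*(-10/3) = -1/3 - 5/9 = -8/9 ≈ -0.88889)
(r - 115)*p(I) = (-88 - 115)*(8/(-8/9)) = -1624*(-9)/8 = -203*(-9) = 1827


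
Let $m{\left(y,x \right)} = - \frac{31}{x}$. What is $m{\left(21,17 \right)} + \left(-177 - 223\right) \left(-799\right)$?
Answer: $\frac{5433169}{17} \approx 3.196 \cdot 10^{5}$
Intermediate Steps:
$m{\left(y,x \right)} = - \frac{31}{x}$
$m{\left(21,17 \right)} + \left(-177 - 223\right) \left(-799\right) = - \frac{31}{17} + \left(-177 - 223\right) \left(-799\right) = \left(-31\right) \frac{1}{17} - -319600 = - \frac{31}{17} + 319600 = \frac{5433169}{17}$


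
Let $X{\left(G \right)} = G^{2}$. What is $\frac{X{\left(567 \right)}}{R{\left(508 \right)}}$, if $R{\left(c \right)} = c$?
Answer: $\frac{321489}{508} \approx 632.85$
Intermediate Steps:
$\frac{X{\left(567 \right)}}{R{\left(508 \right)}} = \frac{567^{2}}{508} = 321489 \cdot \frac{1}{508} = \frac{321489}{508}$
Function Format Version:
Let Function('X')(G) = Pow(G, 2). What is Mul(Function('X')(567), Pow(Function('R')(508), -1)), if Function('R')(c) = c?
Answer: Rational(321489, 508) ≈ 632.85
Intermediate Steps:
Mul(Function('X')(567), Pow(Function('R')(508), -1)) = Mul(Pow(567, 2), Pow(508, -1)) = Mul(321489, Rational(1, 508)) = Rational(321489, 508)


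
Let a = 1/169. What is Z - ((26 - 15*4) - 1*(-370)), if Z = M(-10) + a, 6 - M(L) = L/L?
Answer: -55938/169 ≈ -330.99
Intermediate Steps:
M(L) = 5 (M(L) = 6 - L/L = 6 - 1*1 = 6 - 1 = 5)
a = 1/169 ≈ 0.0059172
Z = 846/169 (Z = 5 + 1/169 = 846/169 ≈ 5.0059)
Z - ((26 - 15*4) - 1*(-370)) = 846/169 - ((26 - 15*4) - 1*(-370)) = 846/169 - ((26 - 60) + 370) = 846/169 - (-34 + 370) = 846/169 - 1*336 = 846/169 - 336 = -55938/169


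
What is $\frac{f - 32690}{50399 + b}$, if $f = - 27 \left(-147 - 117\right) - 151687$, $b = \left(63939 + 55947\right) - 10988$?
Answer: $- \frac{59083}{53099} \approx -1.1127$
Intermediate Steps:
$b = 108898$ ($b = 119886 - 10988 = 108898$)
$f = -144559$ ($f = \left(-27\right) \left(-264\right) - 151687 = 7128 - 151687 = -144559$)
$\frac{f - 32690}{50399 + b} = \frac{-144559 - 32690}{50399 + 108898} = - \frac{177249}{159297} = \left(-177249\right) \frac{1}{159297} = - \frac{59083}{53099}$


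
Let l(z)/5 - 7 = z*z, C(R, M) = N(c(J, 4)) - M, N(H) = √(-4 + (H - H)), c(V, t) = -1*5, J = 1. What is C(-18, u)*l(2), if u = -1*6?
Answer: 330 + 110*I ≈ 330.0 + 110.0*I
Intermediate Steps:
c(V, t) = -5
N(H) = 2*I (N(H) = √(-4 + 0) = √(-4) = 2*I)
u = -6
C(R, M) = -M + 2*I (C(R, M) = 2*I - M = -M + 2*I)
l(z) = 35 + 5*z² (l(z) = 35 + 5*(z*z) = 35 + 5*z²)
C(-18, u)*l(2) = (-1*(-6) + 2*I)*(35 + 5*2²) = (6 + 2*I)*(35 + 5*4) = (6 + 2*I)*(35 + 20) = (6 + 2*I)*55 = 330 + 110*I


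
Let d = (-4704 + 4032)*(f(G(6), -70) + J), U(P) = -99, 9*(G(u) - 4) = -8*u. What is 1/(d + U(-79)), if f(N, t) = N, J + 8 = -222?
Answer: 1/155357 ≈ 6.4368e-6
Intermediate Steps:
G(u) = 4 - 8*u/9 (G(u) = 4 + (-8*u)/9 = 4 - 8*u/9)
J = -230 (J = -8 - 222 = -230)
d = 155456 (d = (-4704 + 4032)*((4 - 8/9*6) - 230) = -672*((4 - 16/3) - 230) = -672*(-4/3 - 230) = -672*(-694/3) = 155456)
1/(d + U(-79)) = 1/(155456 - 99) = 1/155357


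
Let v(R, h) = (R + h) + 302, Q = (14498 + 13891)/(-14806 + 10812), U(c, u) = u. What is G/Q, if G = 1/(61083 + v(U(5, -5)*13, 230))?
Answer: -1997/873671475 ≈ -2.2858e-6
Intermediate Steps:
Q = -28389/3994 (Q = 28389/(-3994) = 28389*(-1/3994) = -28389/3994 ≈ -7.1079)
v(R, h) = 302 + R + h
G = 1/61550 (G = 1/(61083 + (302 - 5*13 + 230)) = 1/(61083 + (302 - 65 + 230)) = 1/(61083 + 467) = 1/61550 ≈ 1.6247e-5)
G/Q = 1/(61550*(-28389/3994)) = (1/61550)*(-3994/28389) = -1997/873671475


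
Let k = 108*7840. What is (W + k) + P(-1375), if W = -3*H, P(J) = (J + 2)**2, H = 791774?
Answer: 356527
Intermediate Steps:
k = 846720
P(J) = (2 + J)**2
W = -2375322 (W = -3*791774 = -2375322)
(W + k) + P(-1375) = (-2375322 + 846720) + (2 - 1375)**2 = -1528602 + (-1373)**2 = -1528602 + 1885129 = 356527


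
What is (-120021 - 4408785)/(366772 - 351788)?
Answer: -2264403/7492 ≈ -302.24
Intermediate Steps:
(-120021 - 4408785)/(366772 - 351788) = -4528806/14984 = -4528806*1/14984 = -2264403/7492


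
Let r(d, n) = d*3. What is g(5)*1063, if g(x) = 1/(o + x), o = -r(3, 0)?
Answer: -1063/4 ≈ -265.75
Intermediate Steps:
r(d, n) = 3*d
o = -9 (o = -3*3 = -1*9 = -9)
g(x) = 1/(-9 + x)
g(5)*1063 = 1063/(-9 + 5) = 1063/(-4) = -¼*1063 = -1063/4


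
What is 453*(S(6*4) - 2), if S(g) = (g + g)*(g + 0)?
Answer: 520950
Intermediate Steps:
S(g) = 2*g² (S(g) = (2*g)*g = 2*g²)
453*(S(6*4) - 2) = 453*(2*(6*4)² - 2) = 453*(2*24² - 2) = 453*(2*576 - 2) = 453*(1152 - 2) = 453*1150 = 520950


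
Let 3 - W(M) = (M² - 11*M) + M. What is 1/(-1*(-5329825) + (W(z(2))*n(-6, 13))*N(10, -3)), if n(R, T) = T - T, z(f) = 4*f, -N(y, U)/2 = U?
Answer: 1/5329825 ≈ 1.8762e-7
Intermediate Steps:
N(y, U) = -2*U
W(M) = 3 - M² + 10*M (W(M) = 3 - ((M² - 11*M) + M) = 3 - (M² - 10*M) = 3 + (-M² + 10*M) = 3 - M² + 10*M)
n(R, T) = 0
1/(-1*(-5329825) + (W(z(2))*n(-6, 13))*N(10, -3)) = 1/(-1*(-5329825) + ((3 - (4*2)² + 10*(4*2))*0)*(-2*(-3))) = 1/(5329825 + ((3 - 1*8² + 10*8)*0)*6) = 1/(5329825 + ((3 - 1*64 + 80)*0)*6) = 1/(5329825 + ((3 - 64 + 80)*0)*6) = 1/(5329825 + (19*0)*6) = 1/(5329825 + 0*6) = 1/(5329825 + 0) = 1/5329825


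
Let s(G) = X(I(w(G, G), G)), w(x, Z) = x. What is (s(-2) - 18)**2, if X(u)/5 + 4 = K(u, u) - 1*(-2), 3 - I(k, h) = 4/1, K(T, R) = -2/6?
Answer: 7921/9 ≈ 880.11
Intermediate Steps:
K(T, R) = -1/3 (K(T, R) = -2*1/6 = -1/3)
I(k, h) = -1 (I(k, h) = 3 - 4/1 = 3 - 4 = -1)
X(u) = -35/3 (X(u) = -20 + 5*(-1/3 - 1*(-2)) = -20 + 5*(-1/3 + 2) = -20 + 5*(5/3) = -20 + 25/3 = -35/3)
s(G) = -35/3
(s(-2) - 18)**2 = (-35/3 - 18)**2 = (-89/3)**2 = 7921/9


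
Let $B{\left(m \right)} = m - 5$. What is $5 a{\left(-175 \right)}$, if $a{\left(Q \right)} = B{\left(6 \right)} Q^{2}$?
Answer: $153125$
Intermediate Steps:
$B{\left(m \right)} = -5 + m$ ($B{\left(m \right)} = m - 5 = -5 + m$)
$a{\left(Q \right)} = Q^{2}$ ($a{\left(Q \right)} = \left(-5 + 6\right) Q^{2} = 1 Q^{2} = Q^{2}$)
$5 a{\left(-175 \right)} = 5 \left(-175\right)^{2} = 5 \cdot 30625 = 153125$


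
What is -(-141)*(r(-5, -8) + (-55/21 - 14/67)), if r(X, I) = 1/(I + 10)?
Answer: -307897/938 ≈ -328.25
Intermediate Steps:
r(X, I) = 1/(10 + I)
-(-141)*(r(-5, -8) + (-55/21 - 14/67)) = -(-141)*(1/(10 - 8) + (-55/21 - 14/67)) = -(-141)*(1/2 + (-55*1/21 - 14*1/67)) = -(-141)*(1/2 + (-55/21 - 14/67)) = -(-141)*(1/2 - 3979/1407) = -(-141)*(-6551)/2814 = -1*307897/938 = -307897/938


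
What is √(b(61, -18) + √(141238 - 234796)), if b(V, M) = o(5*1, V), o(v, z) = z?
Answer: √(61 + I*√93558) ≈ 13.655 + 11.2*I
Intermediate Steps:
b(V, M) = V
√(b(61, -18) + √(141238 - 234796)) = √(61 + √(141238 - 234796)) = √(61 + √(-93558)) = √(61 + I*√93558)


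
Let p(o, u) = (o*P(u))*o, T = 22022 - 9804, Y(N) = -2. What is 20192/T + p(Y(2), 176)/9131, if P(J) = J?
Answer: 96487312/55781279 ≈ 1.7297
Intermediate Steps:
T = 12218
p(o, u) = u*o**2 (p(o, u) = (o*u)*o = u*o**2)
20192/T + p(Y(2), 176)/9131 = 20192/12218 + (176*(-2)**2)/9131 = 20192*(1/12218) + (176*4)*(1/9131) = 10096/6109 + 704*(1/9131) = 10096/6109 + 704/9131 = 96487312/55781279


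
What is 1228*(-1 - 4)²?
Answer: 30700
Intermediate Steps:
1228*(-1 - 4)² = 1228*(-5)² = 1228*25 = 30700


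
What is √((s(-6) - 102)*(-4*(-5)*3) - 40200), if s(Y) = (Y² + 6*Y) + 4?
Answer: 96*I*√5 ≈ 214.66*I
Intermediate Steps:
s(Y) = 4 + Y² + 6*Y
√((s(-6) - 102)*(-4*(-5)*3) - 40200) = √(((4 + (-6)² + 6*(-6)) - 102)*(-4*(-5)*3) - 40200) = √(((4 + 36 - 36) - 102)*(20*3) - 40200) = √((4 - 102)*60 - 40200) = √(-98*60 - 40200) = √(-5880 - 40200) = √(-46080) = 96*I*√5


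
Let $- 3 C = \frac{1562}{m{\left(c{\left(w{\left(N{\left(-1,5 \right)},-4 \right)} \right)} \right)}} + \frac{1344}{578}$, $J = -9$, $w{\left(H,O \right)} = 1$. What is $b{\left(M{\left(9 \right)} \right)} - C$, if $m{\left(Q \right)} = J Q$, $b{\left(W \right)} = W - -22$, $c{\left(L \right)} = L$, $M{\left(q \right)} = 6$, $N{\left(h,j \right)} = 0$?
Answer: $- \frac{226886}{7803} \approx -29.077$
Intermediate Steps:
$b{\left(W \right)} = 22 + W$ ($b{\left(W \right)} = W + 22 = 22 + W$)
$m{\left(Q \right)} = - 9 Q$
$C = \frac{445370}{7803}$ ($C = - \frac{\frac{1562}{\left(-9\right) 1} + \frac{1344}{578}}{3} = - \frac{\frac{1562}{-9} + 1344 \cdot \frac{1}{578}}{3} = - \frac{1562 \left(- \frac{1}{9}\right) + \frac{672}{289}}{3} = - \frac{- \frac{1562}{9} + \frac{672}{289}}{3} = \left(- \frac{1}{3}\right) \left(- \frac{445370}{2601}\right) = \frac{445370}{7803} \approx 57.077$)
$b{\left(M{\left(9 \right)} \right)} - C = \left(22 + 6\right) - \frac{445370}{7803} = 28 - \frac{445370}{7803} = - \frac{226886}{7803}$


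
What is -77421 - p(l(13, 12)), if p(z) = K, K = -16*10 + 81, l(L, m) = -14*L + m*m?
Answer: -77342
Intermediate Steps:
l(L, m) = m² - 14*L (l(L, m) = -14*L + m² = m² - 14*L)
K = -79 (K = -160 + 81 = -79)
p(z) = -79
-77421 - p(l(13, 12)) = -77421 - 1*(-79) = -77421 + 79 = -77342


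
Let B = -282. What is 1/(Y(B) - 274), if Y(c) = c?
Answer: -1/556 ≈ -0.0017986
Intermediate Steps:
1/(Y(B) - 274) = 1/(-282 - 274) = 1/(-556) = -1/556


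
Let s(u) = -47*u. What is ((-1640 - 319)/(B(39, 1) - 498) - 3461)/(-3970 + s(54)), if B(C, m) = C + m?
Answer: 1583179/2980664 ≈ 0.53115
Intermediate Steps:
((-1640 - 319)/(B(39, 1) - 498) - 3461)/(-3970 + s(54)) = ((-1640 - 319)/((39 + 1) - 498) - 3461)/(-3970 - 47*54) = (-1959/(40 - 498) - 3461)/(-3970 - 2538) = (-1959/(-458) - 3461)/(-6508) = (-1959*(-1/458) - 3461)*(-1/6508) = (1959/458 - 3461)*(-1/6508) = -1583179/458*(-1/6508) = 1583179/2980664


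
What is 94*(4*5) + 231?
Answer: 2111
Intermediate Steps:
94*(4*5) + 231 = 94*20 + 231 = 1880 + 231 = 2111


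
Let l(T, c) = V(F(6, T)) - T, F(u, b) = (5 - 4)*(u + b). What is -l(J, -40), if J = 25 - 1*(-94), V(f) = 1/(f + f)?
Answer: 29749/250 ≈ 119.00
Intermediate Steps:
F(u, b) = b + u (F(u, b) = 1*(b + u) = b + u)
V(f) = 1/(2*f)
J = 119 (J = 25 + 94 = 119)
l(T, c) = 1/(2*(6 + T)) - T (l(T, c) = 1/(2*(T + 6)) - T = 1/(2*(6 + T)) - T)
-l(J, -40) = -(1/2 - 1*119*(6 + 119))/(6 + 119) = -(1/2 - 1*119*125)/125 = -(1/2 - 14875)/125 = -(-29749)/(125*2) = -1*(-29749/250) = 29749/250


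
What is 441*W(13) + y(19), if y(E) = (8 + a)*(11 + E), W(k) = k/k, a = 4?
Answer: 801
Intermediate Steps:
W(k) = 1
y(E) = 132 + 12*E (y(E) = (8 + 4)*(11 + E) = 12*(11 + E) = 132 + 12*E)
441*W(13) + y(19) = 441*1 + (132 + 12*19) = 441 + (132 + 228) = 441 + 360 = 801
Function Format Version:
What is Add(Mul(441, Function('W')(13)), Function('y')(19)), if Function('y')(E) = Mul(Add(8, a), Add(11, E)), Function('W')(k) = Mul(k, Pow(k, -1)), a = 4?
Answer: 801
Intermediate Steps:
Function('W')(k) = 1
Function('y')(E) = Add(132, Mul(12, E)) (Function('y')(E) = Mul(Add(8, 4), Add(11, E)) = Mul(12, Add(11, E)) = Add(132, Mul(12, E)))
Add(Mul(441, Function('W')(13)), Function('y')(19)) = Add(Mul(441, 1), Add(132, Mul(12, 19))) = Add(441, Add(132, 228)) = Add(441, 360) = 801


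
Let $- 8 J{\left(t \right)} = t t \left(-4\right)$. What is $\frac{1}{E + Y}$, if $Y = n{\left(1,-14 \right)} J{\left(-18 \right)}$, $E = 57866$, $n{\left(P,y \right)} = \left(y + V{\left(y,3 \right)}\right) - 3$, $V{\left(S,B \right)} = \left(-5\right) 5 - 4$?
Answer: $\frac{1}{50414} \approx 1.9836 \cdot 10^{-5}$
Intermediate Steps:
$V{\left(S,B \right)} = -29$ ($V{\left(S,B \right)} = -25 - 4 = -29$)
$n{\left(P,y \right)} = -32 + y$ ($n{\left(P,y \right)} = \left(y - 29\right) - 3 = \left(-29 + y\right) - 3 = -32 + y$)
$J{\left(t \right)} = \frac{t^{2}}{2}$ ($J{\left(t \right)} = - \frac{t t \left(-4\right)}{8} = - \frac{t^{2} \left(-4\right)}{8} = - \frac{\left(-4\right) t^{2}}{8} = \frac{t^{2}}{2}$)
$Y = -7452$ ($Y = \left(-32 - 14\right) \frac{\left(-18\right)^{2}}{2} = - 46 \cdot \frac{1}{2} \cdot 324 = \left(-46\right) 162 = -7452$)
$\frac{1}{E + Y} = \frac{1}{57866 - 7452} = \frac{1}{50414}$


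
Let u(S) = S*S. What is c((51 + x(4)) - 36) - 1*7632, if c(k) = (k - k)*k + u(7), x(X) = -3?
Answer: -7583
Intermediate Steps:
u(S) = S**2
c(k) = 49 (c(k) = (k - k)*k + 7**2 = 0*k + 49 = 0 + 49 = 49)
c((51 + x(4)) - 36) - 1*7632 = 49 - 1*7632 = 49 - 7632 = -7583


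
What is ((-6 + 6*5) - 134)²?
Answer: 12100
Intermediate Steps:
((-6 + 6*5) - 134)² = ((-6 + 30) - 134)² = (24 - 134)² = (-110)² = 12100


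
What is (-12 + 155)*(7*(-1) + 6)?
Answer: -143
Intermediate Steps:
(-12 + 155)*(7*(-1) + 6) = 143*(-7 + 6) = 143*(-1) = -143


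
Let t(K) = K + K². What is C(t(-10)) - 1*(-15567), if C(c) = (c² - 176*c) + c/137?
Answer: 1072389/137 ≈ 7827.7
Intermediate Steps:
C(c) = c² - 24111*c/137 (C(c) = (c² - 176*c) + c*(1/137) = (c² - 176*c) + c/137 = c² - 24111*c/137)
C(t(-10)) - 1*(-15567) = (-10*(1 - 10))*(-24111 + 137*(-10*(1 - 10)))/137 - 1*(-15567) = (-10*(-9))*(-24111 + 137*(-10*(-9)))/137 + 15567 = (1/137)*90*(-24111 + 137*90) + 15567 = (1/137)*90*(-24111 + 12330) + 15567 = (1/137)*90*(-11781) + 15567 = -1060290/137 + 15567 = 1072389/137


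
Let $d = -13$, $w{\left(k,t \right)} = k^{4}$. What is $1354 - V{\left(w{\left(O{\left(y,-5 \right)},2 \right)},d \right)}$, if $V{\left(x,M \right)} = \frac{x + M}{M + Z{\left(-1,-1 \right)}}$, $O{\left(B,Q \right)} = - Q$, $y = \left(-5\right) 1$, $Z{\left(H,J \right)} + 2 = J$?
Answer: $\frac{5569}{4} \approx 1392.3$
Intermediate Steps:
$Z{\left(H,J \right)} = -2 + J$
$y = -5$
$V{\left(x,M \right)} = \frac{M + x}{-3 + M}$ ($V{\left(x,M \right)} = \frac{x + M}{M - 3} = \frac{M + x}{M - 3} = \frac{M + x}{-3 + M}$)
$1354 - V{\left(w{\left(O{\left(y,-5 \right)},2 \right)},d \right)} = 1354 - \frac{-13 + \left(\left(-1\right) \left(-5\right)\right)^{4}}{-3 - 13} = 1354 - \frac{-13 + 5^{4}}{-16} = 1354 - - \frac{-13 + 625}{16} = 1354 - \left(- \frac{1}{16}\right) 612 = 1354 - - \frac{153}{4} = 1354 + \frac{153}{4} = \frac{5569}{4}$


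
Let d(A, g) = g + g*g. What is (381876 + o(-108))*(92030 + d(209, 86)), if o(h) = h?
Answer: 37990497216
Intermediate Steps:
d(A, g) = g + g²
(381876 + o(-108))*(92030 + d(209, 86)) = (381876 - 108)*(92030 + 86*(1 + 86)) = 381768*(92030 + 86*87) = 381768*(92030 + 7482) = 381768*99512 = 37990497216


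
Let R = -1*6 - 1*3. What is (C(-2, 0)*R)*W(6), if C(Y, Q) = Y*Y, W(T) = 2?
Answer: -72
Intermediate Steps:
C(Y, Q) = Y²
R = -9 (R = -6 - 3 = -9)
(C(-2, 0)*R)*W(6) = ((-2)²*(-9))*2 = (4*(-9))*2 = -36*2 = -72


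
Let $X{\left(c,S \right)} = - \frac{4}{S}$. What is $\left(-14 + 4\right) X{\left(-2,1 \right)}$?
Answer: $40$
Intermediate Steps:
$\left(-14 + 4\right) X{\left(-2,1 \right)} = \left(-14 + 4\right) \left(- \frac{4}{1}\right) = - 10 \left(\left(-4\right) 1\right) = \left(-10\right) \left(-4\right) = 40$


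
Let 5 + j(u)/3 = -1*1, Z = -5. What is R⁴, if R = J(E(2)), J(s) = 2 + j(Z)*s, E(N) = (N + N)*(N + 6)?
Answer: 108554434576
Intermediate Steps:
j(u) = -18 (j(u) = -15 + 3*(-1*1) = -15 + 3*(-1) = -15 - 3 = -18)
E(N) = 2*N*(6 + N) (E(N) = (2*N)*(6 + N) = 2*N*(6 + N))
J(s) = 2 - 18*s
R = -574 (R = 2 - 36*2*(6 + 2) = 2 - 36*2*8 = 2 - 18*32 = 2 - 576 = -574)
R⁴ = (-574)⁴ = 108554434576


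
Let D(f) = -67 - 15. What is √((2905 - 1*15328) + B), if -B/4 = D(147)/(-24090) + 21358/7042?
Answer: I*√22366422600338795055/42410445 ≈ 111.51*I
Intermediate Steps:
D(f) = -82
B = -515091664/42410445 (B = -4*(-82/(-24090) + 21358/7042) = -4*(-82*(-1/24090) + 21358*(1/7042)) = -4*(41/12045 + 10679/3521) = -4*128772916/42410445 = -515091664/42410445 ≈ -12.145)
√((2905 - 1*15328) + B) = √((2905 - 1*15328) - 515091664/42410445) = √((2905 - 15328) - 515091664/42410445) = √(-12423 - 515091664/42410445) = √(-527380049899/42410445) = I*√22366422600338795055/42410445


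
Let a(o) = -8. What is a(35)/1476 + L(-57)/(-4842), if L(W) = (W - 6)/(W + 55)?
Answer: -4735/397044 ≈ -0.011926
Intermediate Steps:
L(W) = (-6 + W)/(55 + W)
a(35)/1476 + L(-57)/(-4842) = -8/1476 + ((-6 - 57)/(55 - 57))/(-4842) = -8*1/1476 + (-63/(-2))*(-1/4842) = -2/369 - 1/2*(-63)*(-1/4842) = -2/369 + (63/2)*(-1/4842) = -2/369 - 7/1076 = -4735/397044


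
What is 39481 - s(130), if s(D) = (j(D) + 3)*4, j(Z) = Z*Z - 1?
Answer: -28127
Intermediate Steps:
j(Z) = -1 + Z² (j(Z) = Z² - 1 = -1 + Z²)
s(D) = 8 + 4*D² (s(D) = ((-1 + D²) + 3)*4 = (2 + D²)*4 = 8 + 4*D²)
39481 - s(130) = 39481 - (8 + 4*130²) = 39481 - (8 + 4*16900) = 39481 - (8 + 67600) = 39481 - 1*67608 = 39481 - 67608 = -28127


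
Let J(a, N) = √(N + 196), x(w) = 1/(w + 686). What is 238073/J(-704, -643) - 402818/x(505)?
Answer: -479756238 - 238073*I*√447/447 ≈ -4.7976e+8 - 11260.0*I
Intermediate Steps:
x(w) = 1/(686 + w)
J(a, N) = √(196 + N)
238073/J(-704, -643) - 402818/x(505) = 238073/(√(196 - 643)) - 402818/(1/(686 + 505)) = 238073/(√(-447)) - 402818/(1/1191) = 238073/((I*√447)) - 402818/1/1191 = 238073*(-I*√447/447) - 402818*1191 = -238073*I*√447/447 - 479756238 = -479756238 - 238073*I*√447/447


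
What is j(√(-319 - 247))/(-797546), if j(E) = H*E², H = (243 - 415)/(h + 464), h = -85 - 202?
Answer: -48676/70582821 ≈ -0.00068963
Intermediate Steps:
h = -287
H = -172/177 (H = (243 - 415)/(-287 + 464) = -172/177 ≈ -0.97175)
j(E) = -172*E²/177
j(√(-319 - 247))/(-797546) = -172*(√(-319 - 247))²/177/(-797546) = -172*(√(-566))²/177*(-1/797546) = -172*(I*√566)²/177*(-1/797546) = -172/177*(-566)*(-1/797546) = (97352/177)*(-1/797546) = -48676/70582821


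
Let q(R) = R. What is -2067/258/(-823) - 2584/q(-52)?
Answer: 45731545/920114 ≈ 49.702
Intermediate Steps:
-2067/258/(-823) - 2584/q(-52) = -2067/258/(-823) - 2584/(-52) = -2067*1/258*(-1/823) - 2584*(-1/52) = -689/86*(-1/823) + 646/13 = 689/70778 + 646/13 = 45731545/920114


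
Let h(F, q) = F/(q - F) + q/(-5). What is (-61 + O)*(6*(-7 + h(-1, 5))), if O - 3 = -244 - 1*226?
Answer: 25872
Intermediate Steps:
O = -467 (O = 3 + (-244 - 1*226) = 3 + (-244 - 226) = 3 - 470 = -467)
h(F, q) = -q/5 + F/(q - F) (h(F, q) = F/(q - F) + q*(-1/5) = F/(q - F) - q/5 = -q/5 + F/(q - F))
(-61 + O)*(6*(-7 + h(-1, 5))) = (-61 - 467)*(6*(-7 + (-1*(-1) + (1/5)*5**2 - 1/5*(-1)*5)/(-1 - 1*5))) = -3168*(-7 + (1 + (1/5)*25 + 1)/(-1 - 5)) = -3168*(-7 + (1 + 5 + 1)/(-6)) = -3168*(-7 - 1/6*7) = -3168*(-7 - 7/6) = -3168*(-49)/6 = -528*(-49) = 25872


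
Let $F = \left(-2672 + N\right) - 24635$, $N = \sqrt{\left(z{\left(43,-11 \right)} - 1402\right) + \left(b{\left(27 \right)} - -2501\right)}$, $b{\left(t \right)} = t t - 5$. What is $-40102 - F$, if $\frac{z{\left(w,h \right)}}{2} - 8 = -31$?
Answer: $-12795 - \sqrt{1777} \approx -12837.0$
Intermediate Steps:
$z{\left(w,h \right)} = -46$ ($z{\left(w,h \right)} = 16 + 2 \left(-31\right) = 16 - 62 = -46$)
$b{\left(t \right)} = -5 + t^{2}$ ($b{\left(t \right)} = t^{2} - 5 = -5 + t^{2}$)
$N = \sqrt{1777}$ ($N = \sqrt{\left(-46 - 1402\right) - \left(-2496 - 729\right)} = \sqrt{\left(-46 - 1402\right) + \left(\left(-5 + 729\right) + 2501\right)} = \sqrt{-1448 + \left(724 + 2501\right)} = \sqrt{-1448 + 3225} = \sqrt{1777} \approx 42.154$)
$F = -27307 + \sqrt{1777}$ ($F = \left(-2672 + \sqrt{1777}\right) - 24635 = -27307 + \sqrt{1777} \approx -27265.0$)
$-40102 - F = -40102 - \left(-27307 + \sqrt{1777}\right) = -40102 + \left(27307 - \sqrt{1777}\right) = -12795 - \sqrt{1777}$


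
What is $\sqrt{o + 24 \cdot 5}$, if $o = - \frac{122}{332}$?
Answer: $\frac{\sqrt{3296594}}{166} \approx 10.938$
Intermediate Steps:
$o = - \frac{61}{166}$ ($o = \left(-122\right) \frac{1}{332} = - \frac{61}{166} \approx -0.36747$)
$\sqrt{o + 24 \cdot 5} = \sqrt{- \frac{61}{166} + 24 \cdot 5} = \sqrt{- \frac{61}{166} + 120} = \sqrt{\frac{19859}{166}} = \frac{\sqrt{3296594}}{166}$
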